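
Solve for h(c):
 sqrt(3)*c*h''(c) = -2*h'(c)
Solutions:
 h(c) = C1 + C2*c^(1 - 2*sqrt(3)/3)


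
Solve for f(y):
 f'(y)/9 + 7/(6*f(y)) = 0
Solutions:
 f(y) = -sqrt(C1 - 21*y)
 f(y) = sqrt(C1 - 21*y)


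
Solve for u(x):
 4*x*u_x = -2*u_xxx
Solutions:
 u(x) = C1 + Integral(C2*airyai(-2^(1/3)*x) + C3*airybi(-2^(1/3)*x), x)


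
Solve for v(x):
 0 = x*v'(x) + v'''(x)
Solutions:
 v(x) = C1 + Integral(C2*airyai(-x) + C3*airybi(-x), x)


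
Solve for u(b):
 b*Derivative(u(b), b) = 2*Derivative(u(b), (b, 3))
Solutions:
 u(b) = C1 + Integral(C2*airyai(2^(2/3)*b/2) + C3*airybi(2^(2/3)*b/2), b)


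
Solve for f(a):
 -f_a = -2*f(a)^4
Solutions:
 f(a) = (-1/(C1 + 6*a))^(1/3)
 f(a) = (-1/(C1 + 2*a))^(1/3)*(-3^(2/3) - 3*3^(1/6)*I)/6
 f(a) = (-1/(C1 + 2*a))^(1/3)*(-3^(2/3) + 3*3^(1/6)*I)/6


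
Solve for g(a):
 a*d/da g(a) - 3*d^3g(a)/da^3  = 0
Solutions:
 g(a) = C1 + Integral(C2*airyai(3^(2/3)*a/3) + C3*airybi(3^(2/3)*a/3), a)


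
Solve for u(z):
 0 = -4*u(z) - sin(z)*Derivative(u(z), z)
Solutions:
 u(z) = C1*(cos(z)^2 + 2*cos(z) + 1)/(cos(z)^2 - 2*cos(z) + 1)


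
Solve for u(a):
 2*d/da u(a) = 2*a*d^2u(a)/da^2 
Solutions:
 u(a) = C1 + C2*a^2


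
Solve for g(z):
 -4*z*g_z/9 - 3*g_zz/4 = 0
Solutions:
 g(z) = C1 + C2*erf(2*sqrt(6)*z/9)


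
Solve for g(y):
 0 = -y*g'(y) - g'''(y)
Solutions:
 g(y) = C1 + Integral(C2*airyai(-y) + C3*airybi(-y), y)


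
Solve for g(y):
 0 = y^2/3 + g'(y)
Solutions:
 g(y) = C1 - y^3/9


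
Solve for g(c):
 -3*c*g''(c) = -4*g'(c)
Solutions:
 g(c) = C1 + C2*c^(7/3)


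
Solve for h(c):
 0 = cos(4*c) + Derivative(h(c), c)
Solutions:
 h(c) = C1 - sin(4*c)/4


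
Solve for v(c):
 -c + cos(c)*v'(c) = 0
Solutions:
 v(c) = C1 + Integral(c/cos(c), c)


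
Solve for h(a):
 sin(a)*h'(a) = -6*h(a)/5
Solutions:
 h(a) = C1*(cos(a) + 1)^(3/5)/(cos(a) - 1)^(3/5)


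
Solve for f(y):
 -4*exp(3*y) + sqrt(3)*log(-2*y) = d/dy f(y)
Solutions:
 f(y) = C1 + sqrt(3)*y*log(-y) + sqrt(3)*y*(-1 + log(2)) - 4*exp(3*y)/3


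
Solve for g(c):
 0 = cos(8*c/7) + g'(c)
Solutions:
 g(c) = C1 - 7*sin(8*c/7)/8


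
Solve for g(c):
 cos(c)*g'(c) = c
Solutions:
 g(c) = C1 + Integral(c/cos(c), c)


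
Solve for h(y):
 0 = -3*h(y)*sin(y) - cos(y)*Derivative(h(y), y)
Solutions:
 h(y) = C1*cos(y)^3


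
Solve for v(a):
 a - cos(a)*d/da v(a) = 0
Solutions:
 v(a) = C1 + Integral(a/cos(a), a)


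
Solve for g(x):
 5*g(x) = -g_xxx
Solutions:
 g(x) = C3*exp(-5^(1/3)*x) + (C1*sin(sqrt(3)*5^(1/3)*x/2) + C2*cos(sqrt(3)*5^(1/3)*x/2))*exp(5^(1/3)*x/2)


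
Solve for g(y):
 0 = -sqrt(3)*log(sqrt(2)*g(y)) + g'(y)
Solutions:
 -2*sqrt(3)*Integral(1/(2*log(_y) + log(2)), (_y, g(y)))/3 = C1 - y


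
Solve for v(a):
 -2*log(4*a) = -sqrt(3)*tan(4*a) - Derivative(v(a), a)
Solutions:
 v(a) = C1 + 2*a*log(a) - 2*a + 4*a*log(2) + sqrt(3)*log(cos(4*a))/4


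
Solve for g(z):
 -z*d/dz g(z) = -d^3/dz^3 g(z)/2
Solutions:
 g(z) = C1 + Integral(C2*airyai(2^(1/3)*z) + C3*airybi(2^(1/3)*z), z)


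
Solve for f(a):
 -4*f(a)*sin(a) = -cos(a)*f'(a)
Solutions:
 f(a) = C1/cos(a)^4


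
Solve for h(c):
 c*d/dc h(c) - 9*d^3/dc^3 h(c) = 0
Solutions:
 h(c) = C1 + Integral(C2*airyai(3^(1/3)*c/3) + C3*airybi(3^(1/3)*c/3), c)


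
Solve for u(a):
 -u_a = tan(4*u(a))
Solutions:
 u(a) = -asin(C1*exp(-4*a))/4 + pi/4
 u(a) = asin(C1*exp(-4*a))/4


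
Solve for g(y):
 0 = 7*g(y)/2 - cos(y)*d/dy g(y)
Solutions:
 g(y) = C1*(sin(y) + 1)^(7/4)/(sin(y) - 1)^(7/4)


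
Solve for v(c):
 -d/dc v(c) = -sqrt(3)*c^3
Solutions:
 v(c) = C1 + sqrt(3)*c^4/4


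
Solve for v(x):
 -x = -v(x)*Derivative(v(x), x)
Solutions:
 v(x) = -sqrt(C1 + x^2)
 v(x) = sqrt(C1 + x^2)


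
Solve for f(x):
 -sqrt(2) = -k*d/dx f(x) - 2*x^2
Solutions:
 f(x) = C1 - 2*x^3/(3*k) + sqrt(2)*x/k


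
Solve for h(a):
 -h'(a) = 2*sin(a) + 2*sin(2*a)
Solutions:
 h(a) = C1 + 2*cos(a) + cos(2*a)


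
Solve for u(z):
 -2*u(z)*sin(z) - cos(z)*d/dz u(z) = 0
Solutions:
 u(z) = C1*cos(z)^2


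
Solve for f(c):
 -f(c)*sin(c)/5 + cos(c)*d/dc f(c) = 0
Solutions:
 f(c) = C1/cos(c)^(1/5)


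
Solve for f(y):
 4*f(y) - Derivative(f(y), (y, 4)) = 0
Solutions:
 f(y) = C1*exp(-sqrt(2)*y) + C2*exp(sqrt(2)*y) + C3*sin(sqrt(2)*y) + C4*cos(sqrt(2)*y)


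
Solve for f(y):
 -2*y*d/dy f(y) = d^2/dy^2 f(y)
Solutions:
 f(y) = C1 + C2*erf(y)


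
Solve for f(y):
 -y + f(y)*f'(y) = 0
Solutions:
 f(y) = -sqrt(C1 + y^2)
 f(y) = sqrt(C1 + y^2)


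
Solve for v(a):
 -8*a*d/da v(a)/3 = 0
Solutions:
 v(a) = C1


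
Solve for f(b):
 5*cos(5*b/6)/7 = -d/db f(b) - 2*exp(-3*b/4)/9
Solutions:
 f(b) = C1 - 6*sin(5*b/6)/7 + 8*exp(-3*b/4)/27


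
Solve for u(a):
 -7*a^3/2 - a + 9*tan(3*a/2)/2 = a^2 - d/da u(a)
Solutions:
 u(a) = C1 + 7*a^4/8 + a^3/3 + a^2/2 + 3*log(cos(3*a/2))


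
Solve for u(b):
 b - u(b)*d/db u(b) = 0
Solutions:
 u(b) = -sqrt(C1 + b^2)
 u(b) = sqrt(C1 + b^2)


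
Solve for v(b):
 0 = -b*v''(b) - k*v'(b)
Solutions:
 v(b) = C1 + b^(1 - re(k))*(C2*sin(log(b)*Abs(im(k))) + C3*cos(log(b)*im(k)))


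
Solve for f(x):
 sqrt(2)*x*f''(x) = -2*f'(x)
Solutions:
 f(x) = C1 + C2*x^(1 - sqrt(2))


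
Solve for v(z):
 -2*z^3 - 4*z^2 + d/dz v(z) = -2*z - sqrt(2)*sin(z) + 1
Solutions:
 v(z) = C1 + z^4/2 + 4*z^3/3 - z^2 + z + sqrt(2)*cos(z)


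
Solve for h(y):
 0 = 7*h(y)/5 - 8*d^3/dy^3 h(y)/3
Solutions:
 h(y) = C3*exp(21^(1/3)*5^(2/3)*y/10) + (C1*sin(3^(5/6)*5^(2/3)*7^(1/3)*y/20) + C2*cos(3^(5/6)*5^(2/3)*7^(1/3)*y/20))*exp(-21^(1/3)*5^(2/3)*y/20)


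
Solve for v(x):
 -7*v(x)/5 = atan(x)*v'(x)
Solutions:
 v(x) = C1*exp(-7*Integral(1/atan(x), x)/5)


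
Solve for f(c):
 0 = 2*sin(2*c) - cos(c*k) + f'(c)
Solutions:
 f(c) = C1 + cos(2*c) + sin(c*k)/k


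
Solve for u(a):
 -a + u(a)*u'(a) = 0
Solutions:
 u(a) = -sqrt(C1 + a^2)
 u(a) = sqrt(C1 + a^2)


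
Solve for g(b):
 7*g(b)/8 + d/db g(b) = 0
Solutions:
 g(b) = C1*exp(-7*b/8)


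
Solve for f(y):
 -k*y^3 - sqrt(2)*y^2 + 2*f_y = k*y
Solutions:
 f(y) = C1 + k*y^4/8 + k*y^2/4 + sqrt(2)*y^3/6


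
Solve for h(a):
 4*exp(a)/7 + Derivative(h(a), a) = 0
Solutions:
 h(a) = C1 - 4*exp(a)/7


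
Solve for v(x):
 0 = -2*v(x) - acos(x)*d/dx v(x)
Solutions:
 v(x) = C1*exp(-2*Integral(1/acos(x), x))


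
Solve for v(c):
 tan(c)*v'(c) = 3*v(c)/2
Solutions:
 v(c) = C1*sin(c)^(3/2)


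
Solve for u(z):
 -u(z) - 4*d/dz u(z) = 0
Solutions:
 u(z) = C1*exp(-z/4)


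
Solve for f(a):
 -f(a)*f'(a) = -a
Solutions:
 f(a) = -sqrt(C1 + a^2)
 f(a) = sqrt(C1 + a^2)


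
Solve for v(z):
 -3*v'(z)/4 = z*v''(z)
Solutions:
 v(z) = C1 + C2*z^(1/4)


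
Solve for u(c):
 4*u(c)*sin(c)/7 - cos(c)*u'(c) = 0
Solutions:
 u(c) = C1/cos(c)^(4/7)


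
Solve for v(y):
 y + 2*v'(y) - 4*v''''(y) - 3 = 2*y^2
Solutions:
 v(y) = C1 + C4*exp(2^(2/3)*y/2) + y^3/3 - y^2/4 + 3*y/2 + (C2*sin(2^(2/3)*sqrt(3)*y/4) + C3*cos(2^(2/3)*sqrt(3)*y/4))*exp(-2^(2/3)*y/4)


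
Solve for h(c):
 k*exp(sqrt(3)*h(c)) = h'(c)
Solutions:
 h(c) = sqrt(3)*(2*log(-1/(C1 + c*k)) - log(3))/6


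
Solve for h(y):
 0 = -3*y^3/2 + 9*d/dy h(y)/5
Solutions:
 h(y) = C1 + 5*y^4/24


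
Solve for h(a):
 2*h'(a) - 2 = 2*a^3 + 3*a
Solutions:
 h(a) = C1 + a^4/4 + 3*a^2/4 + a


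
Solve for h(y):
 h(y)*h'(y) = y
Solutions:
 h(y) = -sqrt(C1 + y^2)
 h(y) = sqrt(C1 + y^2)


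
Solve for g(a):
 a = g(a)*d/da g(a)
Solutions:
 g(a) = -sqrt(C1 + a^2)
 g(a) = sqrt(C1 + a^2)


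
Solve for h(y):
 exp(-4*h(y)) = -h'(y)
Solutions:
 h(y) = log(-I*(C1 - 4*y)^(1/4))
 h(y) = log(I*(C1 - 4*y)^(1/4))
 h(y) = log(-(C1 - 4*y)^(1/4))
 h(y) = log(C1 - 4*y)/4


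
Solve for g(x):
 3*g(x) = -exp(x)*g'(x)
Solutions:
 g(x) = C1*exp(3*exp(-x))


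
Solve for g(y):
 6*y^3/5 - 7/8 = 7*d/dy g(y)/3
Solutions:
 g(y) = C1 + 9*y^4/70 - 3*y/8


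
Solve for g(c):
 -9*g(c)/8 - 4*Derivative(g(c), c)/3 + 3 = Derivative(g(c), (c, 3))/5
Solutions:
 g(c) = C1*exp(10^(1/3)*c*(-32*5^(1/3)/(243 + sqrt(140969))^(1/3) + 2^(1/3)*(243 + sqrt(140969))^(1/3))/24)*sin(10^(1/3)*sqrt(3)*c*(32*5^(1/3)/(243 + sqrt(140969))^(1/3) + 2^(1/3)*(243 + sqrt(140969))^(1/3))/24) + C2*exp(10^(1/3)*c*(-32*5^(1/3)/(243 + sqrt(140969))^(1/3) + 2^(1/3)*(243 + sqrt(140969))^(1/3))/24)*cos(10^(1/3)*sqrt(3)*c*(32*5^(1/3)/(243 + sqrt(140969))^(1/3) + 2^(1/3)*(243 + sqrt(140969))^(1/3))/24) + C3*exp(-10^(1/3)*c*(-32*5^(1/3)/(243 + sqrt(140969))^(1/3) + 2^(1/3)*(243 + sqrt(140969))^(1/3))/12) + 8/3


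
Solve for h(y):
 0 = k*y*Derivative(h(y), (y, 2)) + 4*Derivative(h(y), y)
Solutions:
 h(y) = C1 + y^(((re(k) - 4)*re(k) + im(k)^2)/(re(k)^2 + im(k)^2))*(C2*sin(4*log(y)*Abs(im(k))/(re(k)^2 + im(k)^2)) + C3*cos(4*log(y)*im(k)/(re(k)^2 + im(k)^2)))


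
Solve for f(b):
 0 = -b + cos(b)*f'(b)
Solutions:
 f(b) = C1 + Integral(b/cos(b), b)


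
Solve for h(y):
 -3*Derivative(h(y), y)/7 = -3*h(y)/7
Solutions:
 h(y) = C1*exp(y)


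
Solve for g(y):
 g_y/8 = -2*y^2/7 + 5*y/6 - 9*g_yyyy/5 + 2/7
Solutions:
 g(y) = C1 + C4*exp(-15^(1/3)*y/6) - 16*y^3/21 + 10*y^2/3 + 16*y/7 + (C2*sin(3^(5/6)*5^(1/3)*y/12) + C3*cos(3^(5/6)*5^(1/3)*y/12))*exp(15^(1/3)*y/12)


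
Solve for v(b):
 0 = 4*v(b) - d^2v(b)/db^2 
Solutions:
 v(b) = C1*exp(-2*b) + C2*exp(2*b)


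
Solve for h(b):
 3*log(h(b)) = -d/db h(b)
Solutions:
 li(h(b)) = C1 - 3*b


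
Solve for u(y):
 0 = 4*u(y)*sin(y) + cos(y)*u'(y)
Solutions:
 u(y) = C1*cos(y)^4


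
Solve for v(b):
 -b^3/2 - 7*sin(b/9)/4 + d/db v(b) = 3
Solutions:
 v(b) = C1 + b^4/8 + 3*b - 63*cos(b/9)/4


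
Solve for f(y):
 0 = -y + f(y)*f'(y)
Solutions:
 f(y) = -sqrt(C1 + y^2)
 f(y) = sqrt(C1 + y^2)


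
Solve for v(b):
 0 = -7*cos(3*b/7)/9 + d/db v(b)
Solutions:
 v(b) = C1 + 49*sin(3*b/7)/27


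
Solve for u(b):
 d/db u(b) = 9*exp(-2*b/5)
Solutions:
 u(b) = C1 - 45*exp(-2*b/5)/2


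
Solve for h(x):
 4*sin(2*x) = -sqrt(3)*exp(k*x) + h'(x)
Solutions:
 h(x) = C1 - 2*cos(2*x) + sqrt(3)*exp(k*x)/k


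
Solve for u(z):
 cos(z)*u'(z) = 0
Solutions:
 u(z) = C1


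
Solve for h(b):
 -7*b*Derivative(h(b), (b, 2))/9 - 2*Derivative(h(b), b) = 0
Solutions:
 h(b) = C1 + C2/b^(11/7)


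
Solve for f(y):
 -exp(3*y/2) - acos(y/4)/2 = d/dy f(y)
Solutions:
 f(y) = C1 - y*acos(y/4)/2 + sqrt(16 - y^2)/2 - 2*exp(3*y/2)/3


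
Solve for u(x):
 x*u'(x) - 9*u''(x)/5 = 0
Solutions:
 u(x) = C1 + C2*erfi(sqrt(10)*x/6)


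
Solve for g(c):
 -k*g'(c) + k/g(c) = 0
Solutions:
 g(c) = -sqrt(C1 + 2*c)
 g(c) = sqrt(C1 + 2*c)


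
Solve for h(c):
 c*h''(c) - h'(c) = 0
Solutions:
 h(c) = C1 + C2*c^2


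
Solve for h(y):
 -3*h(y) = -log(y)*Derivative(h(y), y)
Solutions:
 h(y) = C1*exp(3*li(y))


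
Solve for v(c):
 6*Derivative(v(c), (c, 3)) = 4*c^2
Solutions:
 v(c) = C1 + C2*c + C3*c^2 + c^5/90


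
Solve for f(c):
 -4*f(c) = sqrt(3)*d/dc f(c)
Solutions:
 f(c) = C1*exp(-4*sqrt(3)*c/3)


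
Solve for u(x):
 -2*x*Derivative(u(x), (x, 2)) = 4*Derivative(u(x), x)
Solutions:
 u(x) = C1 + C2/x


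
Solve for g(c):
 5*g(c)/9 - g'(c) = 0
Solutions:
 g(c) = C1*exp(5*c/9)


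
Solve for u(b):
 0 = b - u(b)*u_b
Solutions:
 u(b) = -sqrt(C1 + b^2)
 u(b) = sqrt(C1 + b^2)


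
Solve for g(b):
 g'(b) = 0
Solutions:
 g(b) = C1


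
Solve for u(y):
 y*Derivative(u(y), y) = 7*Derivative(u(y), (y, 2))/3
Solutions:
 u(y) = C1 + C2*erfi(sqrt(42)*y/14)


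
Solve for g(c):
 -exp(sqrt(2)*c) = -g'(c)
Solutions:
 g(c) = C1 + sqrt(2)*exp(sqrt(2)*c)/2


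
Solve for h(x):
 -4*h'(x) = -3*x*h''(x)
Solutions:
 h(x) = C1 + C2*x^(7/3)


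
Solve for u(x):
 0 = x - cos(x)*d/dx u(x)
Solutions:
 u(x) = C1 + Integral(x/cos(x), x)


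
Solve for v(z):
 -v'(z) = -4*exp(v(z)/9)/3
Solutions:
 v(z) = 9*log(-1/(C1 + 4*z)) + 27*log(3)


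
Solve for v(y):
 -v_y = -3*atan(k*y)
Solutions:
 v(y) = C1 + 3*Piecewise((y*atan(k*y) - log(k^2*y^2 + 1)/(2*k), Ne(k, 0)), (0, True))


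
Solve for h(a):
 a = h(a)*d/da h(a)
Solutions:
 h(a) = -sqrt(C1 + a^2)
 h(a) = sqrt(C1 + a^2)


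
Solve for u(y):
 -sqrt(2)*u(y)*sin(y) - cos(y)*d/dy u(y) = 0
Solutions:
 u(y) = C1*cos(y)^(sqrt(2))


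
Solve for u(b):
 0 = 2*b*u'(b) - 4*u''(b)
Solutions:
 u(b) = C1 + C2*erfi(b/2)


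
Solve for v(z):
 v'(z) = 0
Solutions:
 v(z) = C1


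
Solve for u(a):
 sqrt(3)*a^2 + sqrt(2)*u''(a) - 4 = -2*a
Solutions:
 u(a) = C1 + C2*a - sqrt(6)*a^4/24 - sqrt(2)*a^3/6 + sqrt(2)*a^2


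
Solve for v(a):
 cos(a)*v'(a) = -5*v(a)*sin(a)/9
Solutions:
 v(a) = C1*cos(a)^(5/9)


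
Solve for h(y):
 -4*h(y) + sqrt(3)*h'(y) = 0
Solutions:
 h(y) = C1*exp(4*sqrt(3)*y/3)


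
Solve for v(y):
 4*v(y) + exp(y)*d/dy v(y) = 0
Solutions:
 v(y) = C1*exp(4*exp(-y))


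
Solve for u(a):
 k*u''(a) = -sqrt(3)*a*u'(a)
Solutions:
 u(a) = C1 + C2*sqrt(k)*erf(sqrt(2)*3^(1/4)*a*sqrt(1/k)/2)


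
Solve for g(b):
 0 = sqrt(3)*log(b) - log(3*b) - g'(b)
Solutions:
 g(b) = C1 - b*log(b) + sqrt(3)*b*log(b) - sqrt(3)*b - b*log(3) + b


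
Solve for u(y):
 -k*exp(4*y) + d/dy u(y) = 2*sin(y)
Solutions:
 u(y) = C1 + k*exp(4*y)/4 - 2*cos(y)


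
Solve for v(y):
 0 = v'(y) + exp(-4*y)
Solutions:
 v(y) = C1 + exp(-4*y)/4


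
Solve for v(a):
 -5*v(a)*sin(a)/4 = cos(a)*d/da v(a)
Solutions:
 v(a) = C1*cos(a)^(5/4)


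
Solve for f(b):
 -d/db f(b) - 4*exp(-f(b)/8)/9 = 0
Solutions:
 f(b) = 8*log(C1 - b/18)


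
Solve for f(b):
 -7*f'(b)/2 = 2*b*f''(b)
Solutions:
 f(b) = C1 + C2/b^(3/4)


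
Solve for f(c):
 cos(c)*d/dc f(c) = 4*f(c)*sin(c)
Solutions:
 f(c) = C1/cos(c)^4


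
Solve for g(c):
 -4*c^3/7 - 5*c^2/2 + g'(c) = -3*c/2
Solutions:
 g(c) = C1 + c^4/7 + 5*c^3/6 - 3*c^2/4


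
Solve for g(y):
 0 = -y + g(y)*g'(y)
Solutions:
 g(y) = -sqrt(C1 + y^2)
 g(y) = sqrt(C1 + y^2)


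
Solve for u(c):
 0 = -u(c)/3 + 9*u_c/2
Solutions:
 u(c) = C1*exp(2*c/27)


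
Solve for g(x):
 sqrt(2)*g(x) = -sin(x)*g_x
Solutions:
 g(x) = C1*(cos(x) + 1)^(sqrt(2)/2)/(cos(x) - 1)^(sqrt(2)/2)


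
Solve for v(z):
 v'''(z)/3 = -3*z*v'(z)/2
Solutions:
 v(z) = C1 + Integral(C2*airyai(-6^(2/3)*z/2) + C3*airybi(-6^(2/3)*z/2), z)


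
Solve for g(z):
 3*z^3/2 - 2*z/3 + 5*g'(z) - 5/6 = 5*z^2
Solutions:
 g(z) = C1 - 3*z^4/40 + z^3/3 + z^2/15 + z/6


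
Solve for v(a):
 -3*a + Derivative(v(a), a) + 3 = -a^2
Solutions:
 v(a) = C1 - a^3/3 + 3*a^2/2 - 3*a


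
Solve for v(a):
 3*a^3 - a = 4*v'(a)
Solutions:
 v(a) = C1 + 3*a^4/16 - a^2/8


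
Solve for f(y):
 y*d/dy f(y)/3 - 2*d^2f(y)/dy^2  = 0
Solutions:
 f(y) = C1 + C2*erfi(sqrt(3)*y/6)


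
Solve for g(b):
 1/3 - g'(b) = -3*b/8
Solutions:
 g(b) = C1 + 3*b^2/16 + b/3


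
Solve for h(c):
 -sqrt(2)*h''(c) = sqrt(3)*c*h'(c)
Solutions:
 h(c) = C1 + C2*erf(6^(1/4)*c/2)


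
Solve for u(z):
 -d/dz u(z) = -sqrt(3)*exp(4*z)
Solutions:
 u(z) = C1 + sqrt(3)*exp(4*z)/4


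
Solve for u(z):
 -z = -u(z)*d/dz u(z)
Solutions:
 u(z) = -sqrt(C1 + z^2)
 u(z) = sqrt(C1 + z^2)


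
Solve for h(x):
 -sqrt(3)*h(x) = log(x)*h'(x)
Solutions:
 h(x) = C1*exp(-sqrt(3)*li(x))


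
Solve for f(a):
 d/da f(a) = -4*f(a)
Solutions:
 f(a) = C1*exp(-4*a)


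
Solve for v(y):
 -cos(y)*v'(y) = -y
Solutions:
 v(y) = C1 + Integral(y/cos(y), y)


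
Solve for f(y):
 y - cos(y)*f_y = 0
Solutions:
 f(y) = C1 + Integral(y/cos(y), y)


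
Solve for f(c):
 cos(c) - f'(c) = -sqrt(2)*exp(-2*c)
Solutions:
 f(c) = C1 + sin(c) - sqrt(2)*exp(-2*c)/2


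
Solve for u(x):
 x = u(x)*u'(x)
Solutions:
 u(x) = -sqrt(C1 + x^2)
 u(x) = sqrt(C1 + x^2)


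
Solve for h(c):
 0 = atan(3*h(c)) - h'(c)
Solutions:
 Integral(1/atan(3*_y), (_y, h(c))) = C1 + c


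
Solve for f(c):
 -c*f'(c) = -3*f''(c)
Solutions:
 f(c) = C1 + C2*erfi(sqrt(6)*c/6)


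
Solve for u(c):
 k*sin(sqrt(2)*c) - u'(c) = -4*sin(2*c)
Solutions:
 u(c) = C1 - sqrt(2)*k*cos(sqrt(2)*c)/2 - 2*cos(2*c)


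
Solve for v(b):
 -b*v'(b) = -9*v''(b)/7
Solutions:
 v(b) = C1 + C2*erfi(sqrt(14)*b/6)


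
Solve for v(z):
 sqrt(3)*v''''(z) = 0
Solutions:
 v(z) = C1 + C2*z + C3*z^2 + C4*z^3


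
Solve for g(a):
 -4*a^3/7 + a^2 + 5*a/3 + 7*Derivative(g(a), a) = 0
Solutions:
 g(a) = C1 + a^4/49 - a^3/21 - 5*a^2/42


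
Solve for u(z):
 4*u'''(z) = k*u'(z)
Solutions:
 u(z) = C1 + C2*exp(-sqrt(k)*z/2) + C3*exp(sqrt(k)*z/2)


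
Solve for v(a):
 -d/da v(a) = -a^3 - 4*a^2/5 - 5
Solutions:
 v(a) = C1 + a^4/4 + 4*a^3/15 + 5*a


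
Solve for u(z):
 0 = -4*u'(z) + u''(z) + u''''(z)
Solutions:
 u(z) = C1 + C2*exp(z*(-3*(2 + sqrt(327)/9)^(1/3) + (2 + sqrt(327)/9)^(-1/3))/6)*sin(sqrt(3)*z*((2 + sqrt(327)/9)^(-1/3) + 3*(2 + sqrt(327)/9)^(1/3))/6) + C3*exp(z*(-3*(2 + sqrt(327)/9)^(1/3) + (2 + sqrt(327)/9)^(-1/3))/6)*cos(sqrt(3)*z*((2 + sqrt(327)/9)^(-1/3) + 3*(2 + sqrt(327)/9)^(1/3))/6) + C4*exp(z*(-1/(3*(2 + sqrt(327)/9)^(1/3)) + (2 + sqrt(327)/9)^(1/3)))


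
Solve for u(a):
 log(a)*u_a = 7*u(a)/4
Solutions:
 u(a) = C1*exp(7*li(a)/4)


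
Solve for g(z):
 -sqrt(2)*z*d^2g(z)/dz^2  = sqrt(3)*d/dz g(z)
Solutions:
 g(z) = C1 + C2*z^(1 - sqrt(6)/2)


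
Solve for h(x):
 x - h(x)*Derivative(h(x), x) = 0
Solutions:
 h(x) = -sqrt(C1 + x^2)
 h(x) = sqrt(C1 + x^2)


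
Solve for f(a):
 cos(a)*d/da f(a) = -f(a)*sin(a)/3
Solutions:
 f(a) = C1*cos(a)^(1/3)


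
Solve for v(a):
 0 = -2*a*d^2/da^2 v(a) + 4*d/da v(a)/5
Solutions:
 v(a) = C1 + C2*a^(7/5)


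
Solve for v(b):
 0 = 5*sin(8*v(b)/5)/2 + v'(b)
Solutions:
 5*b/2 + 5*log(cos(8*v(b)/5) - 1)/16 - 5*log(cos(8*v(b)/5) + 1)/16 = C1


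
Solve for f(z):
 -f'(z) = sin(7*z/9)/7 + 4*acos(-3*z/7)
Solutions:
 f(z) = C1 - 4*z*acos(-3*z/7) - 4*sqrt(49 - 9*z^2)/3 + 9*cos(7*z/9)/49


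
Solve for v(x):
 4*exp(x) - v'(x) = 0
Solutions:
 v(x) = C1 + 4*exp(x)


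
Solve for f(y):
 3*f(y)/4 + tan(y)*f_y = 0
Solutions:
 f(y) = C1/sin(y)^(3/4)


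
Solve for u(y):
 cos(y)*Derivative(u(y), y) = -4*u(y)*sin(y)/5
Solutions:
 u(y) = C1*cos(y)^(4/5)


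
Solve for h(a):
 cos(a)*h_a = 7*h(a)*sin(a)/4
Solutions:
 h(a) = C1/cos(a)^(7/4)


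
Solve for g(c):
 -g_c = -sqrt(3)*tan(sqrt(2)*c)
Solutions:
 g(c) = C1 - sqrt(6)*log(cos(sqrt(2)*c))/2


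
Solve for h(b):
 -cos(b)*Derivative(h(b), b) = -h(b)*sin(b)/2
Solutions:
 h(b) = C1/sqrt(cos(b))


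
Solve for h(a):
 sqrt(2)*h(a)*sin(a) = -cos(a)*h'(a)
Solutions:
 h(a) = C1*cos(a)^(sqrt(2))


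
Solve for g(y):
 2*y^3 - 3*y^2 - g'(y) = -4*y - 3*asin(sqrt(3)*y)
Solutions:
 g(y) = C1 + y^4/2 - y^3 + 2*y^2 + 3*y*asin(sqrt(3)*y) + sqrt(3)*sqrt(1 - 3*y^2)


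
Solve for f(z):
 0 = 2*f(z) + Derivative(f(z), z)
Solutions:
 f(z) = C1*exp(-2*z)


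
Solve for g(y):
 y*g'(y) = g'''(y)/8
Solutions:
 g(y) = C1 + Integral(C2*airyai(2*y) + C3*airybi(2*y), y)


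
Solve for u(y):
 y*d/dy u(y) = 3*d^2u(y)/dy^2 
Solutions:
 u(y) = C1 + C2*erfi(sqrt(6)*y/6)


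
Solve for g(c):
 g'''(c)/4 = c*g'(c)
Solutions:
 g(c) = C1 + Integral(C2*airyai(2^(2/3)*c) + C3*airybi(2^(2/3)*c), c)


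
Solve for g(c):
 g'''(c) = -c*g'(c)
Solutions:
 g(c) = C1 + Integral(C2*airyai(-c) + C3*airybi(-c), c)


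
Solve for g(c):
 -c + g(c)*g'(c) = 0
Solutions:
 g(c) = -sqrt(C1 + c^2)
 g(c) = sqrt(C1 + c^2)


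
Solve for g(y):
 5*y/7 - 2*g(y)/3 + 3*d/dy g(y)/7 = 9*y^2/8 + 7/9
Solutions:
 g(y) = C1*exp(14*y/9) - 27*y^2/16 - 123*y/112 - 8809/4704


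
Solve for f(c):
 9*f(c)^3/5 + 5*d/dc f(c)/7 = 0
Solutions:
 f(c) = -5*sqrt(2)*sqrt(-1/(C1 - 63*c))/2
 f(c) = 5*sqrt(2)*sqrt(-1/(C1 - 63*c))/2


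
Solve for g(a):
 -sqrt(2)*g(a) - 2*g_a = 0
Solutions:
 g(a) = C1*exp(-sqrt(2)*a/2)


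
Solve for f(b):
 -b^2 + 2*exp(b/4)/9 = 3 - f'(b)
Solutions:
 f(b) = C1 + b^3/3 + 3*b - 8*exp(b/4)/9


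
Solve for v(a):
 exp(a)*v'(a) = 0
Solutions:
 v(a) = C1


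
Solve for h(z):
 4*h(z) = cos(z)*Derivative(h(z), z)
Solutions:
 h(z) = C1*(sin(z)^2 + 2*sin(z) + 1)/(sin(z)^2 - 2*sin(z) + 1)


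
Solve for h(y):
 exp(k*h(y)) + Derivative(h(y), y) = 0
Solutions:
 h(y) = Piecewise((log(1/(C1*k + k*y))/k, Ne(k, 0)), (nan, True))
 h(y) = Piecewise((C1 - y, Eq(k, 0)), (nan, True))


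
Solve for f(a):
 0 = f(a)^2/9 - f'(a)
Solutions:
 f(a) = -9/(C1 + a)


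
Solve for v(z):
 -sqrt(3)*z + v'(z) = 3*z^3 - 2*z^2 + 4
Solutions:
 v(z) = C1 + 3*z^4/4 - 2*z^3/3 + sqrt(3)*z^2/2 + 4*z


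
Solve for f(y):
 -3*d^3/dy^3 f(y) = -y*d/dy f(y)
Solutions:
 f(y) = C1 + Integral(C2*airyai(3^(2/3)*y/3) + C3*airybi(3^(2/3)*y/3), y)


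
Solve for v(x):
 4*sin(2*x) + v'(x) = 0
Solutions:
 v(x) = C1 + 2*cos(2*x)


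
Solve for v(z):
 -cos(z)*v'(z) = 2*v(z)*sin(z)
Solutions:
 v(z) = C1*cos(z)^2


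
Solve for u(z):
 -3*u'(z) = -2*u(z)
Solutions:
 u(z) = C1*exp(2*z/3)


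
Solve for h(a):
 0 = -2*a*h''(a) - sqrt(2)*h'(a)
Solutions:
 h(a) = C1 + C2*a^(1 - sqrt(2)/2)


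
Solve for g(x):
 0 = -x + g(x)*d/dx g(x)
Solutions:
 g(x) = -sqrt(C1 + x^2)
 g(x) = sqrt(C1 + x^2)


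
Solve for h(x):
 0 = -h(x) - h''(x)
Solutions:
 h(x) = C1*sin(x) + C2*cos(x)


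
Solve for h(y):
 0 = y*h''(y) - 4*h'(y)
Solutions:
 h(y) = C1 + C2*y^5


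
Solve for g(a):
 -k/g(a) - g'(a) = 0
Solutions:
 g(a) = -sqrt(C1 - 2*a*k)
 g(a) = sqrt(C1 - 2*a*k)


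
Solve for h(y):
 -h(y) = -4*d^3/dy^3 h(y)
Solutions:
 h(y) = C3*exp(2^(1/3)*y/2) + (C1*sin(2^(1/3)*sqrt(3)*y/4) + C2*cos(2^(1/3)*sqrt(3)*y/4))*exp(-2^(1/3)*y/4)


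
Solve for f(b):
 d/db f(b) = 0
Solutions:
 f(b) = C1


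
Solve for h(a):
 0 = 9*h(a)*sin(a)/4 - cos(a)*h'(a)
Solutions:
 h(a) = C1/cos(a)^(9/4)


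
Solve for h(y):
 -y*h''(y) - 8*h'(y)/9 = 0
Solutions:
 h(y) = C1 + C2*y^(1/9)


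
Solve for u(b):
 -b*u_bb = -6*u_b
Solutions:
 u(b) = C1 + C2*b^7


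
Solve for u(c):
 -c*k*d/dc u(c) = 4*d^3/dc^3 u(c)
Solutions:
 u(c) = C1 + Integral(C2*airyai(2^(1/3)*c*(-k)^(1/3)/2) + C3*airybi(2^(1/3)*c*(-k)^(1/3)/2), c)


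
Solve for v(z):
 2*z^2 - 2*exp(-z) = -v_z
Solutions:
 v(z) = C1 - 2*z^3/3 - 2*exp(-z)


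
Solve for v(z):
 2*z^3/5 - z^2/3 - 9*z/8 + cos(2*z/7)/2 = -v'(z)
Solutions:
 v(z) = C1 - z^4/10 + z^3/9 + 9*z^2/16 - 7*sin(2*z/7)/4


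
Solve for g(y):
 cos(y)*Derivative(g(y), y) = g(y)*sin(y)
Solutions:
 g(y) = C1/cos(y)


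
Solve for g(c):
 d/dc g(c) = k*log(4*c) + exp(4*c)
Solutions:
 g(c) = C1 + c*k*log(c) + c*k*(-1 + 2*log(2)) + exp(4*c)/4


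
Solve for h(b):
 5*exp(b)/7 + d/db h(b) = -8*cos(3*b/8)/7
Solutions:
 h(b) = C1 - 5*exp(b)/7 - 64*sin(3*b/8)/21


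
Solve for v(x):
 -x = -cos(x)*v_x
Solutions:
 v(x) = C1 + Integral(x/cos(x), x)


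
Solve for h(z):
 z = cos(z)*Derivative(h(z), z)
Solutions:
 h(z) = C1 + Integral(z/cos(z), z)


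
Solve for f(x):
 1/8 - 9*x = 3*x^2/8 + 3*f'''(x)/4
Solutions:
 f(x) = C1 + C2*x + C3*x^2 - x^5/120 - x^4/2 + x^3/36


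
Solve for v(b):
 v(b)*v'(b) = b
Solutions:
 v(b) = -sqrt(C1 + b^2)
 v(b) = sqrt(C1 + b^2)


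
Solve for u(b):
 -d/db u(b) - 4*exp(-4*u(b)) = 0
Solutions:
 u(b) = log(-I*(C1 - 16*b)^(1/4))
 u(b) = log(I*(C1 - 16*b)^(1/4))
 u(b) = log(-(C1 - 16*b)^(1/4))
 u(b) = log(C1 - 16*b)/4


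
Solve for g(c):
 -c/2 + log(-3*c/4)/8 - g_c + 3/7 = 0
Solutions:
 g(c) = C1 - c^2/4 + c*log(-c)/8 + c*(-14*log(2) + 7*log(3) + 17)/56


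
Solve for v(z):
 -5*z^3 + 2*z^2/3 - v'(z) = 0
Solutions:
 v(z) = C1 - 5*z^4/4 + 2*z^3/9


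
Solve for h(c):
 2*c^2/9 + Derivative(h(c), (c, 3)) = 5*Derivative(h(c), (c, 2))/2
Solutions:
 h(c) = C1 + C2*c + C3*exp(5*c/2) + c^4/135 + 8*c^3/675 + 16*c^2/1125


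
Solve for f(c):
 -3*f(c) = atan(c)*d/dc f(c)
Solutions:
 f(c) = C1*exp(-3*Integral(1/atan(c), c))


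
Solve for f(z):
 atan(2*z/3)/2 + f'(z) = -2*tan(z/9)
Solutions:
 f(z) = C1 - z*atan(2*z/3)/2 + 3*log(4*z^2 + 9)/8 + 18*log(cos(z/9))


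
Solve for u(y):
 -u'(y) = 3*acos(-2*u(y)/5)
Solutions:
 Integral(1/acos(-2*_y/5), (_y, u(y))) = C1 - 3*y


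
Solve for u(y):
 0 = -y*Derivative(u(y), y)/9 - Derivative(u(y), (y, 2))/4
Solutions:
 u(y) = C1 + C2*erf(sqrt(2)*y/3)


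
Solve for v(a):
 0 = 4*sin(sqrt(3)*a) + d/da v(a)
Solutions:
 v(a) = C1 + 4*sqrt(3)*cos(sqrt(3)*a)/3


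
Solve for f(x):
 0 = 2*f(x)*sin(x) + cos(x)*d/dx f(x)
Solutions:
 f(x) = C1*cos(x)^2


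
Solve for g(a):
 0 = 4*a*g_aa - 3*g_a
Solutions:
 g(a) = C1 + C2*a^(7/4)


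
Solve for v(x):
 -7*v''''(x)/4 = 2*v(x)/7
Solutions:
 v(x) = (C1*sin(2^(1/4)*sqrt(7)*x/7) + C2*cos(2^(1/4)*sqrt(7)*x/7))*exp(-2^(1/4)*sqrt(7)*x/7) + (C3*sin(2^(1/4)*sqrt(7)*x/7) + C4*cos(2^(1/4)*sqrt(7)*x/7))*exp(2^(1/4)*sqrt(7)*x/7)


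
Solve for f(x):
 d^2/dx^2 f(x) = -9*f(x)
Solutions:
 f(x) = C1*sin(3*x) + C2*cos(3*x)


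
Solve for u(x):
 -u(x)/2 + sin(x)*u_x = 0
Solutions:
 u(x) = C1*(cos(x) - 1)^(1/4)/(cos(x) + 1)^(1/4)


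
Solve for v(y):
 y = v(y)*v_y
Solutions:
 v(y) = -sqrt(C1 + y^2)
 v(y) = sqrt(C1 + y^2)


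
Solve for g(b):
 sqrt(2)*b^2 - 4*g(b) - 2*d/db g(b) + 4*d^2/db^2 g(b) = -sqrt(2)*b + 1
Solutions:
 g(b) = C1*exp(b*(1 - sqrt(17))/4) + C2*exp(b*(1 + sqrt(17))/4) + sqrt(2)*b^2/4 - 1/4 + sqrt(2)/2


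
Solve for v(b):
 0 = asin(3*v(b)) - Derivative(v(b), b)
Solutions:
 Integral(1/asin(3*_y), (_y, v(b))) = C1 + b


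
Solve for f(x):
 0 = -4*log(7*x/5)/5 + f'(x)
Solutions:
 f(x) = C1 + 4*x*log(x)/5 - 4*x*log(5)/5 - 4*x/5 + 4*x*log(7)/5


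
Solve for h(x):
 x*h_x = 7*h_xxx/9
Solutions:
 h(x) = C1 + Integral(C2*airyai(21^(2/3)*x/7) + C3*airybi(21^(2/3)*x/7), x)


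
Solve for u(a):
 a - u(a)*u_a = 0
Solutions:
 u(a) = -sqrt(C1 + a^2)
 u(a) = sqrt(C1 + a^2)


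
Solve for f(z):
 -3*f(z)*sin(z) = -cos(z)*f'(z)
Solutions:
 f(z) = C1/cos(z)^3


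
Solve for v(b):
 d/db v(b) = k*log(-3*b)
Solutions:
 v(b) = C1 + b*k*log(-b) + b*k*(-1 + log(3))


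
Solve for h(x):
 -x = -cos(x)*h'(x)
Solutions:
 h(x) = C1 + Integral(x/cos(x), x)


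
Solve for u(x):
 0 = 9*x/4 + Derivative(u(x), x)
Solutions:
 u(x) = C1 - 9*x^2/8


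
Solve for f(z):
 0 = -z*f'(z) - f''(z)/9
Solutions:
 f(z) = C1 + C2*erf(3*sqrt(2)*z/2)


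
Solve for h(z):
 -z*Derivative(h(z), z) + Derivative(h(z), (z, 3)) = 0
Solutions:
 h(z) = C1 + Integral(C2*airyai(z) + C3*airybi(z), z)


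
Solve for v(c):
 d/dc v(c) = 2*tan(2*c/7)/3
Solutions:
 v(c) = C1 - 7*log(cos(2*c/7))/3


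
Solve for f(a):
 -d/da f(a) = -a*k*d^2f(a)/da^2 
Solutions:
 f(a) = C1 + a^(((re(k) + 1)*re(k) + im(k)^2)/(re(k)^2 + im(k)^2))*(C2*sin(log(a)*Abs(im(k))/(re(k)^2 + im(k)^2)) + C3*cos(log(a)*im(k)/(re(k)^2 + im(k)^2)))


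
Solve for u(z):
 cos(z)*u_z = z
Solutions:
 u(z) = C1 + Integral(z/cos(z), z)


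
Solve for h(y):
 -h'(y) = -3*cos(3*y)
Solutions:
 h(y) = C1 + sin(3*y)


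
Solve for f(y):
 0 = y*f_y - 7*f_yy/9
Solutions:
 f(y) = C1 + C2*erfi(3*sqrt(14)*y/14)


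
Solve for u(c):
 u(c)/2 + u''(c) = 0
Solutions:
 u(c) = C1*sin(sqrt(2)*c/2) + C2*cos(sqrt(2)*c/2)


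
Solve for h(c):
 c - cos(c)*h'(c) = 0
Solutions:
 h(c) = C1 + Integral(c/cos(c), c)


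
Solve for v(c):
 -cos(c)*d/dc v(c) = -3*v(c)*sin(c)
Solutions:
 v(c) = C1/cos(c)^3


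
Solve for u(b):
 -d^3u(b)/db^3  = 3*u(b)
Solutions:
 u(b) = C3*exp(-3^(1/3)*b) + (C1*sin(3^(5/6)*b/2) + C2*cos(3^(5/6)*b/2))*exp(3^(1/3)*b/2)


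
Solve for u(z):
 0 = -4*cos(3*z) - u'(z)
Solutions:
 u(z) = C1 - 4*sin(3*z)/3


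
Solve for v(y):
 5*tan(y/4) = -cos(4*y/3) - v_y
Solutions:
 v(y) = C1 + 20*log(cos(y/4)) - 3*sin(4*y/3)/4


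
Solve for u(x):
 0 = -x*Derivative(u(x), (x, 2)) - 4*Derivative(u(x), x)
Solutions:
 u(x) = C1 + C2/x^3


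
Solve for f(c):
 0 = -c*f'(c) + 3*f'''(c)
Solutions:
 f(c) = C1 + Integral(C2*airyai(3^(2/3)*c/3) + C3*airybi(3^(2/3)*c/3), c)


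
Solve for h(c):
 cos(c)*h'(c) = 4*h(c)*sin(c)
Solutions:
 h(c) = C1/cos(c)^4


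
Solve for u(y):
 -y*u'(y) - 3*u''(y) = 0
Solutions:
 u(y) = C1 + C2*erf(sqrt(6)*y/6)


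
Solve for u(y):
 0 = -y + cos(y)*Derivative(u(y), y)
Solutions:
 u(y) = C1 + Integral(y/cos(y), y)


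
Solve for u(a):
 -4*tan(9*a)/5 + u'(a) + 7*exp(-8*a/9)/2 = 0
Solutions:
 u(a) = C1 + 2*log(tan(9*a)^2 + 1)/45 + 63*exp(-8*a/9)/16


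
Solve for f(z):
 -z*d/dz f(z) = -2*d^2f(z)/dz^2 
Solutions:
 f(z) = C1 + C2*erfi(z/2)


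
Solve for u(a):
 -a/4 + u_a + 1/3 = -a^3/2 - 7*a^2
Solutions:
 u(a) = C1 - a^4/8 - 7*a^3/3 + a^2/8 - a/3


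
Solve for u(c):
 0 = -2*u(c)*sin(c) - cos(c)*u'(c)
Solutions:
 u(c) = C1*cos(c)^2


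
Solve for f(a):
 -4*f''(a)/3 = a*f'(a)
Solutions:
 f(a) = C1 + C2*erf(sqrt(6)*a/4)


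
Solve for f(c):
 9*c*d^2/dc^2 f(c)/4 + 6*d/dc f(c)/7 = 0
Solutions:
 f(c) = C1 + C2*c^(13/21)


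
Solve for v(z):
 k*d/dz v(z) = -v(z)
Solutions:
 v(z) = C1*exp(-z/k)


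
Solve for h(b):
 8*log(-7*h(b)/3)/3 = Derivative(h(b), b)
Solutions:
 -3*Integral(1/(log(-_y) - log(3) + log(7)), (_y, h(b)))/8 = C1 - b


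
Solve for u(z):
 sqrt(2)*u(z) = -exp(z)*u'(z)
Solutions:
 u(z) = C1*exp(sqrt(2)*exp(-z))


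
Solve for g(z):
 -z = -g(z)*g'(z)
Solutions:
 g(z) = -sqrt(C1 + z^2)
 g(z) = sqrt(C1 + z^2)


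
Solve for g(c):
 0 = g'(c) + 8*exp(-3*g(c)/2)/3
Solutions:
 g(c) = 2*log(C1 - 4*c)/3
 g(c) = 2*log((-1 - sqrt(3)*I)*(C1 - 4*c)^(1/3)/2)
 g(c) = 2*log((-1 + sqrt(3)*I)*(C1 - 4*c)^(1/3)/2)


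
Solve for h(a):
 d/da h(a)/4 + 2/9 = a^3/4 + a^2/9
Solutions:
 h(a) = C1 + a^4/4 + 4*a^3/27 - 8*a/9


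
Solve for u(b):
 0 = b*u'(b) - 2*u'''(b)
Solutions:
 u(b) = C1 + Integral(C2*airyai(2^(2/3)*b/2) + C3*airybi(2^(2/3)*b/2), b)


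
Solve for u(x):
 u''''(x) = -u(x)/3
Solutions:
 u(x) = (C1*sin(sqrt(2)*3^(3/4)*x/6) + C2*cos(sqrt(2)*3^(3/4)*x/6))*exp(-sqrt(2)*3^(3/4)*x/6) + (C3*sin(sqrt(2)*3^(3/4)*x/6) + C4*cos(sqrt(2)*3^(3/4)*x/6))*exp(sqrt(2)*3^(3/4)*x/6)


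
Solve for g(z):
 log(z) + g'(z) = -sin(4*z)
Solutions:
 g(z) = C1 - z*log(z) + z + cos(4*z)/4


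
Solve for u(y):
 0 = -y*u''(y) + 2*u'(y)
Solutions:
 u(y) = C1 + C2*y^3


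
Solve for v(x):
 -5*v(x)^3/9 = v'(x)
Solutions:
 v(x) = -3*sqrt(2)*sqrt(-1/(C1 - 5*x))/2
 v(x) = 3*sqrt(2)*sqrt(-1/(C1 - 5*x))/2


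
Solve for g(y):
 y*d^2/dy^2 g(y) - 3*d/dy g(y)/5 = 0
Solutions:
 g(y) = C1 + C2*y^(8/5)


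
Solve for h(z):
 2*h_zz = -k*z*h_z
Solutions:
 h(z) = Piecewise((-sqrt(pi)*C1*erf(sqrt(k)*z/2)/sqrt(k) - C2, (k > 0) | (k < 0)), (-C1*z - C2, True))


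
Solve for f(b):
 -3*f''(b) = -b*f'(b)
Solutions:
 f(b) = C1 + C2*erfi(sqrt(6)*b/6)


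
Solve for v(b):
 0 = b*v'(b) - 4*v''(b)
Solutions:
 v(b) = C1 + C2*erfi(sqrt(2)*b/4)


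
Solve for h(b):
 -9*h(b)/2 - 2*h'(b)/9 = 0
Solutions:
 h(b) = C1*exp(-81*b/4)


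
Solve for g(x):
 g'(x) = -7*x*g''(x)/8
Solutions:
 g(x) = C1 + C2/x^(1/7)


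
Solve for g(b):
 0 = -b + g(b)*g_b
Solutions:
 g(b) = -sqrt(C1 + b^2)
 g(b) = sqrt(C1 + b^2)


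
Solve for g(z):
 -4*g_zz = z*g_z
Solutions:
 g(z) = C1 + C2*erf(sqrt(2)*z/4)


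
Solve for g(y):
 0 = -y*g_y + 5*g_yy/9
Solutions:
 g(y) = C1 + C2*erfi(3*sqrt(10)*y/10)


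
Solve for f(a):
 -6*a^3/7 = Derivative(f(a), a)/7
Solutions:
 f(a) = C1 - 3*a^4/2


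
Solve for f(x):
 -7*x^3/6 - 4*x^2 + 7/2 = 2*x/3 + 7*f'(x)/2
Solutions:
 f(x) = C1 - x^4/12 - 8*x^3/21 - 2*x^2/21 + x


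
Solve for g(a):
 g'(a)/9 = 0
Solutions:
 g(a) = C1


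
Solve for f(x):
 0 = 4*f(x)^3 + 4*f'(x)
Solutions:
 f(x) = -sqrt(2)*sqrt(-1/(C1 - x))/2
 f(x) = sqrt(2)*sqrt(-1/(C1 - x))/2


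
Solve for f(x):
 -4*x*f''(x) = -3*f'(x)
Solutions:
 f(x) = C1 + C2*x^(7/4)


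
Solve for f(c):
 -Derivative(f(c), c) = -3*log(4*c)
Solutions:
 f(c) = C1 + 3*c*log(c) - 3*c + c*log(64)


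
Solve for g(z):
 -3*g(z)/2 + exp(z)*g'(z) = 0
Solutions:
 g(z) = C1*exp(-3*exp(-z)/2)


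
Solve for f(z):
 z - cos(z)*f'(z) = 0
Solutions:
 f(z) = C1 + Integral(z/cos(z), z)


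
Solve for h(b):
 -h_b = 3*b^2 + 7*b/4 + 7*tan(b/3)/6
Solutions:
 h(b) = C1 - b^3 - 7*b^2/8 + 7*log(cos(b/3))/2


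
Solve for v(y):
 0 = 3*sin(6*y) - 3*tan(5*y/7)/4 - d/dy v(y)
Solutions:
 v(y) = C1 + 21*log(cos(5*y/7))/20 - cos(6*y)/2


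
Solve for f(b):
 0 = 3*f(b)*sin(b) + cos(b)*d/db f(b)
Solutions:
 f(b) = C1*cos(b)^3


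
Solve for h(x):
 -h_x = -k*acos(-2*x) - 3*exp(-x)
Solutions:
 h(x) = C1 + k*x*acos(-2*x) + k*sqrt(1 - 4*x^2)/2 - 3*exp(-x)


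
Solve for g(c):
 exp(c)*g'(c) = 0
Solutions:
 g(c) = C1


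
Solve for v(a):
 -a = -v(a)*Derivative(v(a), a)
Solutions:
 v(a) = -sqrt(C1 + a^2)
 v(a) = sqrt(C1 + a^2)


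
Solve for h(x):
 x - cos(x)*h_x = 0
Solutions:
 h(x) = C1 + Integral(x/cos(x), x)


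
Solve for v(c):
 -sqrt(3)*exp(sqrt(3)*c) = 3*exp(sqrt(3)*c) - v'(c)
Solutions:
 v(c) = C1 + exp(sqrt(3)*c) + sqrt(3)*exp(sqrt(3)*c)


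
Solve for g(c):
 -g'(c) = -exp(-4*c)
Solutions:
 g(c) = C1 - exp(-4*c)/4


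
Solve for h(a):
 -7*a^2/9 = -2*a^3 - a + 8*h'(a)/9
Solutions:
 h(a) = C1 + 9*a^4/16 - 7*a^3/24 + 9*a^2/16


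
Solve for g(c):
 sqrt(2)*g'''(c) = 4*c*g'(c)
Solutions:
 g(c) = C1 + Integral(C2*airyai(sqrt(2)*c) + C3*airybi(sqrt(2)*c), c)


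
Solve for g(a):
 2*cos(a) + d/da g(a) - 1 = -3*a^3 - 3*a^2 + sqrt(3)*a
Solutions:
 g(a) = C1 - 3*a^4/4 - a^3 + sqrt(3)*a^2/2 + a - 2*sin(a)


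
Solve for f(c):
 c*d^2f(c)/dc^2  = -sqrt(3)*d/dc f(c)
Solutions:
 f(c) = C1 + C2*c^(1 - sqrt(3))


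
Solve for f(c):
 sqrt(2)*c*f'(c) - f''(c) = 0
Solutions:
 f(c) = C1 + C2*erfi(2^(3/4)*c/2)


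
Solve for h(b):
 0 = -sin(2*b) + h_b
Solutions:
 h(b) = C1 - cos(2*b)/2


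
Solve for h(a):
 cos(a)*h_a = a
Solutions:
 h(a) = C1 + Integral(a/cos(a), a)


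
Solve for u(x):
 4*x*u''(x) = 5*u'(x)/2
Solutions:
 u(x) = C1 + C2*x^(13/8)


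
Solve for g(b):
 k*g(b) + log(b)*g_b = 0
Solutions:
 g(b) = C1*exp(-k*li(b))


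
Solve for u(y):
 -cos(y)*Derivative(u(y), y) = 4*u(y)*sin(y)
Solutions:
 u(y) = C1*cos(y)^4


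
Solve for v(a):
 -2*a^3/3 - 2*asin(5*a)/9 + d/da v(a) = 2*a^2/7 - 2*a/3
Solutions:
 v(a) = C1 + a^4/6 + 2*a^3/21 - a^2/3 + 2*a*asin(5*a)/9 + 2*sqrt(1 - 25*a^2)/45


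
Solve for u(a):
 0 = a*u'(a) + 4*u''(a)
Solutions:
 u(a) = C1 + C2*erf(sqrt(2)*a/4)


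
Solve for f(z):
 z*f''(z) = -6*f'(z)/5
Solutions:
 f(z) = C1 + C2/z^(1/5)


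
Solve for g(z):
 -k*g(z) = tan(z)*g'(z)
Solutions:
 g(z) = C1*exp(-k*log(sin(z)))


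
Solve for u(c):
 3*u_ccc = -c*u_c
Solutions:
 u(c) = C1 + Integral(C2*airyai(-3^(2/3)*c/3) + C3*airybi(-3^(2/3)*c/3), c)


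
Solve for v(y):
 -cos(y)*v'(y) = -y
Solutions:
 v(y) = C1 + Integral(y/cos(y), y)


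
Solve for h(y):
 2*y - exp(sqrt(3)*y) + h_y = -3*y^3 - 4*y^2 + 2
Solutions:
 h(y) = C1 - 3*y^4/4 - 4*y^3/3 - y^2 + 2*y + sqrt(3)*exp(sqrt(3)*y)/3


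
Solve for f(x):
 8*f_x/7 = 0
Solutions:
 f(x) = C1


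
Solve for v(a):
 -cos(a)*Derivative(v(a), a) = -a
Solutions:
 v(a) = C1 + Integral(a/cos(a), a)


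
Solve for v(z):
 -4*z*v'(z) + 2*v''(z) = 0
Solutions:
 v(z) = C1 + C2*erfi(z)


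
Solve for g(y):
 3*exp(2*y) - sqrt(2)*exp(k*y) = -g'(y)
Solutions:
 g(y) = C1 - 3*exp(2*y)/2 + sqrt(2)*exp(k*y)/k


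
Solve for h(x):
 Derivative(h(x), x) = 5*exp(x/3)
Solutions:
 h(x) = C1 + 15*exp(x/3)


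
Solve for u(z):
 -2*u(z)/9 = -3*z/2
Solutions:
 u(z) = 27*z/4


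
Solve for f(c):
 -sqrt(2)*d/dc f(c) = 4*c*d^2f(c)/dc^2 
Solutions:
 f(c) = C1 + C2*c^(1 - sqrt(2)/4)


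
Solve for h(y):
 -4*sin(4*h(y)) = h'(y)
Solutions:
 h(y) = -acos((-C1 - exp(32*y))/(C1 - exp(32*y)))/4 + pi/2
 h(y) = acos((-C1 - exp(32*y))/(C1 - exp(32*y)))/4


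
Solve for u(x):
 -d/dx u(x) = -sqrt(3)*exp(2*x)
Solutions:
 u(x) = C1 + sqrt(3)*exp(2*x)/2


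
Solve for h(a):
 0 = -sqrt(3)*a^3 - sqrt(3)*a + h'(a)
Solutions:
 h(a) = C1 + sqrt(3)*a^4/4 + sqrt(3)*a^2/2


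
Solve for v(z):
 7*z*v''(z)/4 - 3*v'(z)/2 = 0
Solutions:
 v(z) = C1 + C2*z^(13/7)


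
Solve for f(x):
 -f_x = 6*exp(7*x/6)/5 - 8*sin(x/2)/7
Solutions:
 f(x) = C1 - 36*exp(7*x/6)/35 - 16*cos(x/2)/7


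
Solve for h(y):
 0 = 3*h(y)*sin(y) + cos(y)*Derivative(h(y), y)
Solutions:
 h(y) = C1*cos(y)^3


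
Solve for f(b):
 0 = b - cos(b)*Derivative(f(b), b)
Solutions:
 f(b) = C1 + Integral(b/cos(b), b)


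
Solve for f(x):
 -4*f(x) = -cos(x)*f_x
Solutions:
 f(x) = C1*(sin(x)^2 + 2*sin(x) + 1)/(sin(x)^2 - 2*sin(x) + 1)


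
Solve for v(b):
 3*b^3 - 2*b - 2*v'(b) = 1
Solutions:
 v(b) = C1 + 3*b^4/8 - b^2/2 - b/2


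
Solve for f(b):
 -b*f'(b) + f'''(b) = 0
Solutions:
 f(b) = C1 + Integral(C2*airyai(b) + C3*airybi(b), b)


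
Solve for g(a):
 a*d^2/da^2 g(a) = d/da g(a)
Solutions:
 g(a) = C1 + C2*a^2


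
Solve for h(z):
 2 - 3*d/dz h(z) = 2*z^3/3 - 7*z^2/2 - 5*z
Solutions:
 h(z) = C1 - z^4/18 + 7*z^3/18 + 5*z^2/6 + 2*z/3


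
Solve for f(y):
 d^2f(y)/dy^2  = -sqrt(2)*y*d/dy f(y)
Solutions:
 f(y) = C1 + C2*erf(2^(3/4)*y/2)


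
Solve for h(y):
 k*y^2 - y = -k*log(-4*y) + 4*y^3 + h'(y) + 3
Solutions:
 h(y) = C1 + k*y^3/3 + k*y*log(-y) - y^4 - y^2/2 + y*(-k + 2*k*log(2) - 3)


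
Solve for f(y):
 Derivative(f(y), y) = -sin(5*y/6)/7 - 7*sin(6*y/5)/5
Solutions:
 f(y) = C1 + 6*cos(5*y/6)/35 + 7*cos(6*y/5)/6


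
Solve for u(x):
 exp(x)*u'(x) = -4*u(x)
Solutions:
 u(x) = C1*exp(4*exp(-x))


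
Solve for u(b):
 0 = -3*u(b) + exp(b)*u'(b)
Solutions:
 u(b) = C1*exp(-3*exp(-b))


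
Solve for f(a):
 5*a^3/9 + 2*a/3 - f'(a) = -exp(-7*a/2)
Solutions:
 f(a) = C1 + 5*a^4/36 + a^2/3 - 2*exp(-7*a/2)/7


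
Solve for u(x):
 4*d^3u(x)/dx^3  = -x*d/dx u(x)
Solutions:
 u(x) = C1 + Integral(C2*airyai(-2^(1/3)*x/2) + C3*airybi(-2^(1/3)*x/2), x)


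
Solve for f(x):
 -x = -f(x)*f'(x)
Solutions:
 f(x) = -sqrt(C1 + x^2)
 f(x) = sqrt(C1 + x^2)


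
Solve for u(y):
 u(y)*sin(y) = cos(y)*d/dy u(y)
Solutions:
 u(y) = C1/cos(y)


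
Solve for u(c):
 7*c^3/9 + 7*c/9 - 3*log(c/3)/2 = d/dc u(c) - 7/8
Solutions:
 u(c) = C1 + 7*c^4/36 + 7*c^2/18 - 3*c*log(c)/2 + 3*c*log(3)/2 + 19*c/8


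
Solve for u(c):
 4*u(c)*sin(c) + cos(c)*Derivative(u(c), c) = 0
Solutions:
 u(c) = C1*cos(c)^4


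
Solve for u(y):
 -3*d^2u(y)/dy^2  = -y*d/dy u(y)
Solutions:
 u(y) = C1 + C2*erfi(sqrt(6)*y/6)


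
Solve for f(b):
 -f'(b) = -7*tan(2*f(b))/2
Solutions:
 f(b) = -asin(C1*exp(7*b))/2 + pi/2
 f(b) = asin(C1*exp(7*b))/2


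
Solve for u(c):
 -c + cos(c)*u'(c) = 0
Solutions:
 u(c) = C1 + Integral(c/cos(c), c)


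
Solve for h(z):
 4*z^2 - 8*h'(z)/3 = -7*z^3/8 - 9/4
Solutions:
 h(z) = C1 + 21*z^4/256 + z^3/2 + 27*z/32


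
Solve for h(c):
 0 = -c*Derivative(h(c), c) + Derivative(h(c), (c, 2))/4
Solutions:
 h(c) = C1 + C2*erfi(sqrt(2)*c)
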